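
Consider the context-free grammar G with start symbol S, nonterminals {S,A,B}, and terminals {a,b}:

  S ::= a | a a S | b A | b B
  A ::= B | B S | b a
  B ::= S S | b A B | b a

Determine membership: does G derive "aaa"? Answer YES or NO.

CNF form of G:
  S -> T0 A | T0 B | T1 X4 | a
  A -> B S | S S | T0 T1 | T0 X2
  B -> S S | T0 T1 | T0 X3
  T0 -> b
  T1 -> a
  X2 -> A B
  X3 -> A B
  X4 -> T1 S

CYK table (by increasing span):
  T[0,0] 'a' = {S,T1}  orig:{S}
  T[1,1] 'a' = {S,T1}  orig:{S}
  T[2,2] 'a' = {S,T1}  orig:{S}
  T[0,1] 'aa' = {A,B,X4}  orig:{A,B}
  T[1,2] 'aa' = {A,B,X4}  orig:{A,B}
  T[0,2] 'aaa' = {A,S}

S ∈ T[0,2] ⇒ YES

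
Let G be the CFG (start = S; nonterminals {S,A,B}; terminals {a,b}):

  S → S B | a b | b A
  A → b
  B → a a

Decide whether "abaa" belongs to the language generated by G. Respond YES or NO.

CNF form of G:
  S -> S B | T0 T1 | T1 A
  A -> b
  B -> T0 T0
  T0 -> a
  T1 -> b

CYK fill:
  [0..0]={T0}  "a"  orig:{}
  [1..1]={A,T1}  "b"  orig:{A}
  [2..2]={T0}  "a"  orig:{}
  [3..3]={T0}  "a"  orig:{}
  [0..1]={S}  "ab"
  [1..2]=∅  "ba"
  [2..3]={B}  "aa"
  [0..2]=∅  "aba"
  [1..3]=∅  "baa"
  [0..3]={S}  "abaa"

S ∈ T[0,3] ⇒ YES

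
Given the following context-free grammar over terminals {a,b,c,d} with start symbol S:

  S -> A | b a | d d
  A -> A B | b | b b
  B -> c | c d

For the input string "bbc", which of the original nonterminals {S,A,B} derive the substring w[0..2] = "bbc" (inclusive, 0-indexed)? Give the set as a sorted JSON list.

Convert to CNF:
  S -> A B | T0 T0 | T0 T3 | T2 T2 | b
  A -> A B | T0 T0 | b
  B -> T1 T2 | c
  T0 -> b
  T1 -> c
  T2 -> d
  T3 -> a

CYK table (by increasing span) — only the sub-triangle for w[0..2]:
  [0..0]={A,S,T0}  "b"  orig:{A,S}
  [1..1]={A,S,T0}  "b"  orig:{A,S}
  [2..2]={B,T1}  "c"  orig:{B}
  [0..1]={A,S}  "bb"
  [1..2]={A,S}  "bc"
  [0..2]={A,S}  "bbc"

Original NTs in T[0,2] deriving "bbc": ["A", "S"]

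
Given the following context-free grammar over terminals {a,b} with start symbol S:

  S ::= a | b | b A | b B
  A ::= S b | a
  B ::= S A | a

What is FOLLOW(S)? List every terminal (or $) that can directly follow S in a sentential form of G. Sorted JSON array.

FIRST iteration:
iter 1:
  A via A→a: +{a}
  B via B→a: +{a}
  S via S→a: +{a}
  S via S→b: +{b}
  S: {a,b}  A: {a}  B: {a}
iter 2:
  A via A→S b: +{b}
  B via B→S A: +{b}
  S: {a,b}  A: {a,b}  B: {a,b}
iter 3: (no change)
  S: {a,b}  A: {a,b}  B: {a,b}

FOLLOW iteration:
FOLLOW(S) := {$}
iter 1:
  A→S b: FOLLOW(S) ⊇ FIRST(b) = {b}; new: +{b}
  B→S A: FOLLOW(S) ⊇ FIRST(A) = {a,b}; new: +{a}
  S→b A: FOLLOW(A) ⊇ FOLLOW(S) ⊇ {$,a,b}; new: +{$,a,b}
  S→b B: FOLLOW(B) ⊇ FOLLOW(S) ⊇ {$,a,b}; new: +{$,a,b}
  FOLLOW[S]={$,a,b}  FOLLOW[A]={$,a,b}  FOLLOW[B]={$,a,b}
iter 2: done
  FOLLOW[S]={$,a,b}  FOLLOW[A]={$,a,b}  FOLLOW[B]={$,a,b}

FOLLOW(S) = ["$", "a", "b"]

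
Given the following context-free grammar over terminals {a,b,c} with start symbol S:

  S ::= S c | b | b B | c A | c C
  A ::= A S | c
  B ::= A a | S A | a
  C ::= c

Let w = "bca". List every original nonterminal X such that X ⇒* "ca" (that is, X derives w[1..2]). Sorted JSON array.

CNF form of G:
  S -> S T1 | T1 A | T1 C | T2 B | b
  A -> A S | c
  B -> A T0 | S A | a
  C -> c
  T0 -> a
  T1 -> c
  T2 -> b

CYK fill, restricted to cells inside w[1..2]:
  T[1,1] 'c' = {A,C,T1}  orig:{A,C}
  T[2,2] 'a' = {B,T0}  orig:{B}
  T[1,2] 'ca' = {B}

Original NTs in T[1,2] deriving "ca": ["B"]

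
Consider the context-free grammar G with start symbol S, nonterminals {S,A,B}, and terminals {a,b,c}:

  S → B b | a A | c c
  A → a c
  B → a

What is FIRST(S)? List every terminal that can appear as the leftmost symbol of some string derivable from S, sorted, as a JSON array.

Compute FIRST by fixpoint:
round 1:
  A via A→a c: +{a}
  B via B→a: +{a}
  S via S→B b: +{a}
  S via S→c c: +{c}
  FIRST(S)={a,c}  FIRST(A)={a}  FIRST(B)={a}
round 2: done
  FIRST(S)={a,c}  FIRST(A)={a}  FIRST(B)={a}

FIRST(S) = ["a", "c"]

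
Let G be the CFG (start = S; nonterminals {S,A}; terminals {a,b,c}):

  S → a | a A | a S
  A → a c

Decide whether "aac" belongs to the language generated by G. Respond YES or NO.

Convert to CNF:
  S -> T0 A | T0 S | a
  A -> T0 T1
  T0 -> a
  T1 -> c

CYK table (by increasing span):
  cell(0,0) a: {S,T0}  orig:{S}
  cell(1,1) a: {S,T0}  orig:{S}
  cell(2,2) c: {T1}  orig:{}
  cell(0,1) aa: {S}
  cell(1,2) ac: {A}
  cell(0,2) aac: {S}

S ∈ T[0,2] ⇒ YES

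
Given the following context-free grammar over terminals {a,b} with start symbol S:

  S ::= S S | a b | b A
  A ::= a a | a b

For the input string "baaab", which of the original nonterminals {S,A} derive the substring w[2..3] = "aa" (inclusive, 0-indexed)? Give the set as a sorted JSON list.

Convert to CNF:
  S -> S S | T0 T1 | T1 A
  A -> T0 T0 | T0 T1
  T0 -> a
  T1 -> b

Fill CYK table bottom-up (cells [i..j] with 2 ≤ i ≤ j ≤ 3 only):
  [2..2]={T0}  "a"  orig:{}
  [3..3]={T0}  "a"  orig:{}
  [2..3]={A}  "aa"

Original NTs in T[2,3] deriving "aa": ["A"]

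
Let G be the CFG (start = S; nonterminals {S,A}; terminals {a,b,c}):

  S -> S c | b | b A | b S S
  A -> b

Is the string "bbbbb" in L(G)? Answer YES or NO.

CNF form of G:
  S -> S T0 | T1 A | T1 X2 | b
  A -> b
  T0 -> c
  T1 -> b
  X2 -> S S

CYK fill:
  [0..0]={A,S,T1}  "b"  orig:{A,S}
  [1..1]={A,S,T1}  "b"  orig:{A,S}
  [2..2]={A,S,T1}  "b"  orig:{A,S}
  [3..3]={A,S,T1}  "b"  orig:{A,S}
  [4..4]={A,S,T1}  "b"  orig:{A,S}
  [0..1]={S,X2}  "bb"  orig:{S}
  [1..2]={S,X2}  "bb"  orig:{S}
  [2..3]={S,X2}  "bb"  orig:{S}
  [3..4]={S,X2}  "bb"  orig:{S}
  [0..2]={S,X2}  "bbb"  orig:{S}
  [1..3]={S,X2}  "bbb"  orig:{S}
  [2..4]={S,X2}  "bbb"  orig:{S}
  [0..3]={S,X2}  "bbbb"  orig:{S}
  [1..4]={S,X2}  "bbbb"  orig:{S}
  [0..4]={S,X2}  "bbbbb"  orig:{S}

S ∈ T[0,4] ⇒ YES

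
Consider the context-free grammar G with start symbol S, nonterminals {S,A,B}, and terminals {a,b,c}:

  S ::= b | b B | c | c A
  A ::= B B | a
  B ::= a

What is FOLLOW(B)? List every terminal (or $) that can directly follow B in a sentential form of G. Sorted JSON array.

FIRST sets, iterate to fixpoint:
[1]
  A via A→a: +{a}
  B via B→a: +{a}
  S via S→b: +{b}
  S via S→c: +{c}
  FIRST[S]={b,c}  FIRST[A]={a}  FIRST[B]={a}
[2] (no change)
  FIRST[S]={b,c}  FIRST[A]={a}  FIRST[B]={a}

Compute FOLLOW by fixpoint:
initialize: $ ∈ FOLLOW(S)
pass 1:
  A→B B: FOLLOW(B) ⊇ FIRST(B) = {a}; new: +{a}
  S→b B: FOLLOW(B) ⊇ FOLLOW(S) ⊇ {$}; new: +{$}
  S→c A: FOLLOW(A) ⊇ FOLLOW(S) ⊇ {$}; new: +{$}
  FOLLOW[S]={$}  FOLLOW[A]={$}  FOLLOW[B]={$,a}
pass 2: (no change)
  FOLLOW[S]={$}  FOLLOW[A]={$}  FOLLOW[B]={$,a}

FOLLOW(B) = ["$", "a"]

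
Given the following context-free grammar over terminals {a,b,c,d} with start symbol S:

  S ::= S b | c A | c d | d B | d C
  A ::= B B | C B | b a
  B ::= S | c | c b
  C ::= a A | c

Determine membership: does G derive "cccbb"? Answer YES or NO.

CNF form of G:
  S -> S T0 | T2 A | T2 T3 | T3 B | T3 C
  A -> B B | C B | T0 T1
  B -> S T0 | T2 A | T2 T0 | T2 T3 | T3 B | T3 C | c
  C -> T1 A | c
  T0 -> b
  T1 -> a
  T2 -> c
  T3 -> d

CYK table (by increasing span):
  cell(0,0) c: {B,C,T2}  orig:{B,C}
  cell(1,1) c: {B,C,T2}  orig:{B,C}
  cell(2,2) c: {B,C,T2}  orig:{B,C}
  cell(3,3) b: {T0}  orig:{}
  cell(4,4) b: {T0}  orig:{}
  cell(0,1) cc: {A}
  cell(1,2) cc: {A}
  cell(2,3) cb: {B}
  cell(3,4) bb: ∅
  cell(0,2) ccc: {B,S}
  cell(1,3) ccb: {A}
  cell(2,4) cbb: ∅
  cell(0,3) cccb: {B,S}
  cell(1,4) ccbb: ∅
  cell(0,4) cccbb: {B,S}

S ∈ T[0,4] ⇒ YES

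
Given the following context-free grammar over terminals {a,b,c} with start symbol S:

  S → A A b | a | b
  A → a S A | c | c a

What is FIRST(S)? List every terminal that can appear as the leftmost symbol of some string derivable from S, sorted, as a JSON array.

FIRST sets, iterate to fixpoint:
iter 1:
  A via A→a S A: +{a}
  A via A→c: +{c}
  S via S→A A b: +{a,c}
  S via S→b: +{b}
  S: {a,b,c}  A: {a,c}
iter 2: (stable)
  S: {a,b,c}  A: {a,c}

FIRST(S) = ["a", "b", "c"]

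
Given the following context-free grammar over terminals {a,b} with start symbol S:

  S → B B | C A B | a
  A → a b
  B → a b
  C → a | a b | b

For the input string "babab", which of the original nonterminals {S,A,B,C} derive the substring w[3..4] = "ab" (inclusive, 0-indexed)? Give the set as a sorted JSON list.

CNF form of G:
  S -> B B | C X2 | a
  A -> T0 T1
  B -> T0 T1
  C -> T0 T1 | a | b
  T0 -> a
  T1 -> b
  X2 -> A B

CYK table (by increasing span) — only the sub-triangle for w[3..4]:
  cell(3,3) a: {C,S,T0}  orig:{C,S}
  cell(4,4) b: {C,T1}  orig:{C}
  cell(3,4) ab: {A,B,C}

Original NTs in T[3,4] deriving "ab": ["A", "B", "C"]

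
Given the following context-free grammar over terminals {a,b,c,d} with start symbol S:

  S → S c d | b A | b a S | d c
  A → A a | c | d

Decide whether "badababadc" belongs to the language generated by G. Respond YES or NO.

Convert to CNF:
  S -> S X4 | T2 T1 | T3 A | T3 X5
  A -> A T0 | c | d
  T0 -> a
  T1 -> c
  T2 -> d
  T3 -> b
  X4 -> T1 T2
  X5 -> T0 S

CYK table (by increasing span):
  [0..0]={T3}  "b"  orig:{}
  [1..1]={T0}  "a"  orig:{}
  [2..2]={A,T2}  "d"  orig:{A}
  [3..3]={T0}  "a"  orig:{}
  [4..4]={T3}  "b"  orig:{}
  [5..5]={T0}  "a"  orig:{}
  [6..6]={T3}  "b"  orig:{}
  [7..7]={T0}  "a"  orig:{}
  [8..8]={A,T2}  "d"  orig:{A}
  [9..9]={A,T1}  "c"  orig:{A}
  [0..1]=∅  "ba"
  [1..2]=∅  "ad"
  [2..3]={A}  "da"
  [3..4]=∅  "ab"
  [4..5]=∅  "ba"
  [5..6]=∅  "ab"
  [6..7]=∅  "ba"
  [7..8]=∅  "ad"
  [8..9]={S}  "dc"
  [0..2]=∅  "bad"
  [1..3]=∅  "ada"
  [2..4]=∅  "dab"
  [3..5]=∅  "aba"
  [4..6]=∅  "bab"
  [5..7]=∅  "aba"
  [6..8]=∅  "bad"
  [7..9]={X5}  "adc"  orig:{}
  [0..3]=∅  "bada"
  [1..4]=∅  "adab"
  [2..5]=∅  "daba"
  [3..6]=∅  "abab"
  [4..7]=∅  "baba"
  [5..8]=∅  "abad"
  [6..9]={S}  "badc"
  [0..4]=∅  "badab"
  [1..5]=∅  "adaba"
  [2..6]=∅  "dabab"
  [3..7]=∅  "ababa"
  [4..8]=∅  "babad"
  [5..9]={X5}  "abadc"  orig:{}
  [0..5]=∅  "badaba"
  [1..6]=∅  "adabab"
  [2..7]=∅  "dababa"
  [3..8]=∅  "ababad"
  [4..9]={S}  "babadc"
  [0..6]=∅  "badabab"
  [1..7]=∅  "adababa"
  [2..8]=∅  "dababad"
  [3..9]={X5}  "ababadc"  orig:{}
  [0..7]=∅  "badababa"
  [1..8]=∅  "adababad"
  [2..9]=∅  "dababadc"
  [0..8]=∅  "badababad"
  [1..9]=∅  "adababadc"
  [0..9]=∅  "badababadc"

S ∉ T[0,9] ⇒ NO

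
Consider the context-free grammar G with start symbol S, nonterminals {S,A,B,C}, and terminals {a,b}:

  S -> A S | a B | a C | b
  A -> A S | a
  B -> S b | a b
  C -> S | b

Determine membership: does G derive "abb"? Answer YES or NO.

CNF form of G:
  S -> A S | T1 B | T1 C | b
  A -> A S | a
  B -> S T0 | T1 T0
  C -> A S | T1 B | T1 C | b
  T0 -> b
  T1 -> a

Fill CYK table bottom-up:
  T[0,0] 'a' = {A,T1}  orig:{A}
  T[1,1] 'b' = {C,S,T0}  orig:{C,S}
  T[2,2] 'b' = {C,S,T0}  orig:{C,S}
  T[0,1] 'ab' = {A,B,C,S}
  T[1,2] 'bb' = {B}
  T[0,2] 'abb' = {A,B,C,S}

S ∈ T[0,2] ⇒ YES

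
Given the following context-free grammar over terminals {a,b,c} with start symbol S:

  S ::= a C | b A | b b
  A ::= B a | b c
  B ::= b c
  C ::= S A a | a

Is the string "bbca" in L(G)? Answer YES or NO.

CNF form of G:
  S -> T0 C | T1 A | T1 T1
  A -> B T0 | T1 T2
  B -> T1 T2
  C -> S X3 | a
  T0 -> a
  T1 -> b
  T2 -> c
  X3 -> A T0

CYK table (by increasing span):
  T[0,0] 'b' = {T1}  orig:{}
  T[1,1] 'b' = {T1}  orig:{}
  T[2,2] 'c' = {T2}  orig:{}
  T[3,3] 'a' = {C,T0}  orig:{C}
  T[0,1] 'bb' = {S}
  T[1,2] 'bc' = {A,B}
  T[2,3] 'ca' = ∅
  T[0,2] 'bbc' = {S}
  T[1,3] 'bca' = {A,X3}  orig:{A}
  T[0,3] 'bbca' = {S}

S ∈ T[0,3] ⇒ YES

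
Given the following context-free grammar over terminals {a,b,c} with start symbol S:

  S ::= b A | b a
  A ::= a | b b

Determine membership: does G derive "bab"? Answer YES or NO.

Convert to CNF:
  S -> T0 A | T0 T1
  A -> T0 T0 | a
  T0 -> b
  T1 -> a

CYK fill:
  cell(0,0) b: {T0}  orig:{}
  cell(1,1) a: {A,T1}  orig:{A}
  cell(2,2) b: {T0}  orig:{}
  cell(0,1) ba: {S}
  cell(1,2) ab: ∅
  cell(0,2) bab: ∅

S ∉ T[0,2] ⇒ NO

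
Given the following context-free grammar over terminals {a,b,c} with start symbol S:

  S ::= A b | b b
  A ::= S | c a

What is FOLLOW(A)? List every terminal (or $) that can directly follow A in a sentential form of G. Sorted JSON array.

Compute FIRST by fixpoint:
iter 1:
  A via A→c a: +{c}
  S via S→A b: +{c}
  S via S→b b: +{b}
  FIRST(S)={b,c}  FIRST(A)={c}
iter 2:
  A via A→S: +{b}
  FIRST(S)={b,c}  FIRST(A)={b,c}
iter 3: — fixpoint
  FIRST(S)={b,c}  FIRST(A)={b,c}

FOLLOW sets:
seed FOLLOW(S) with $
pass 1:
  S→A b: FOLLOW(A) ⊇ FIRST(b) = {b}; new: +{b}
  FOLLOW(S)={$}  FOLLOW(A)={b}
pass 2:
  A→S: FOLLOW(S) ⊇ FOLLOW(A) ⊇ {b}; new: +{b}
  FOLLOW(S)={$,b}  FOLLOW(A)={b}
pass 3: (stable)
  FOLLOW(S)={$,b}  FOLLOW(A)={b}

FOLLOW(A) = ["b"]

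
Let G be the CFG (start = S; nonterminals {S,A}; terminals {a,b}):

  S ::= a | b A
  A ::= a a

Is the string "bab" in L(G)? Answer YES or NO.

Convert to CNF:
  S -> T1 A | a
  A -> T0 T0
  T0 -> a
  T1 -> b

CYK table (by increasing span):
  T[0,0] 'b' = {T1}  orig:{}
  T[1,1] 'a' = {S,T0}  orig:{S}
  T[2,2] 'b' = {T1}  orig:{}
  T[0,1] 'ba' = ∅
  T[1,2] 'ab' = ∅
  T[0,2] 'bab' = ∅

S ∉ T[0,2] ⇒ NO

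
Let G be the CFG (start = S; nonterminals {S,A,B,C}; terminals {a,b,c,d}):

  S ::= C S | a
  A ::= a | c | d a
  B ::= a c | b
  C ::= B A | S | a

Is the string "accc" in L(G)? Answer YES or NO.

CNF form of G:
  S -> C S | a
  A -> T0 T1 | a | c
  B -> T1 T2 | b
  C -> B A | C S | a
  T0 -> d
  T1 -> a
  T2 -> c

Fill CYK table bottom-up:
  T[0,0] 'a' = {A,C,S,T1}  orig:{A,C,S}
  T[1,1] 'c' = {A,T2}  orig:{A}
  T[2,2] 'c' = {A,T2}  orig:{A}
  T[3,3] 'c' = {A,T2}  orig:{A}
  T[0,1] 'ac' = {B}
  T[1,2] 'cc' = ∅
  T[2,3] 'cc' = ∅
  T[0,2] 'acc' = {C}
  T[1,3] 'ccc' = ∅
  T[0,3] 'accc' = ∅

S ∉ T[0,3] ⇒ NO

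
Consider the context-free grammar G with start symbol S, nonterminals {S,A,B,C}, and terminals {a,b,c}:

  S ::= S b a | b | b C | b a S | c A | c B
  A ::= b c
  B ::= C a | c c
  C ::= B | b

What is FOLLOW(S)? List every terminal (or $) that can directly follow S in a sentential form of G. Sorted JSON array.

FIRST iteration:
iter 1:
  A via A→b c: +{b}
  B via B→c c: +{c}
  C via C→B: +{c}
  C via C→b: +{b}
  S via S→b: +{b}
  S via S→c A: +{c}
  S: {b,c}  A: {b}  B: {c}  C: {b,c}
iter 2:
  B via B→C a: +{b}
  S: {b,c}  A: {b}  B: {b,c}  C: {b,c}
iter 3: (no change)
  S: {b,c}  A: {b}  B: {b,c}  C: {b,c}

FOLLOW iteration:
FOLLOW(S) := {$}
pass 1:
  B→C a: FOLLOW(C) ⊇ FIRST(a) = {a}; new: +{a}
  C→B: FOLLOW(B) ⊇ FOLLOW(C) ⊇ {a}; new: +{a}
  S→S b a: FOLLOW(S) ⊇ FIRST(b) = {b}; new: +{b}
  S→b C: FOLLOW(C) ⊇ FOLLOW(S) ⊇ {$,b}; new: +{$,b}
  S→c A: FOLLOW(A) ⊇ FOLLOW(S) ⊇ {$,b}; new: +{$,b}
  S→c B: FOLLOW(B) ⊇ FOLLOW(S) ⊇ {$,b}; new: +{$,b}
  FOLLOW(S)={$,b}  FOLLOW(A)={$,b}  FOLLOW(B)={$,a,b}  FOLLOW(C)={$,a,b}
pass 2: (stable)
  FOLLOW(S)={$,b}  FOLLOW(A)={$,b}  FOLLOW(B)={$,a,b}  FOLLOW(C)={$,a,b}

FOLLOW(S) = ["$", "b"]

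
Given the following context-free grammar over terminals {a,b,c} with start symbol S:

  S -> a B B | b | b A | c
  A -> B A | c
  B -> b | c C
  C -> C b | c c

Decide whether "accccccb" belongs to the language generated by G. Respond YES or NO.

CNF form of G:
  S -> T1 A | T2 X3 | b | c
  A -> B A | c
  B -> T0 C | b
  C -> C T1 | T0 T0
  T0 -> c
  T1 -> b
  T2 -> a
  X3 -> B B

CYK table (by increasing span):
  [0..0]={T2}  "a"  orig:{}
  [1..1]={A,S,T0}  "c"  orig:{A,S}
  [2..2]={A,S,T0}  "c"  orig:{A,S}
  [3..3]={A,S,T0}  "c"  orig:{A,S}
  [4..4]={A,S,T0}  "c"  orig:{A,S}
  [5..5]={A,S,T0}  "c"  orig:{A,S}
  [6..6]={A,S,T0}  "c"  orig:{A,S}
  [7..7]={B,S,T1}  "b"  orig:{B,S}
  [0..1]=∅  "ac"
  [1..2]={C}  "cc"
  [2..3]={C}  "cc"
  [3..4]={C}  "cc"
  [4..5]={C}  "cc"
  [5..6]={C}  "cc"
  [6..7]=∅  "cb"
  [0..2]=∅  "acc"
  [1..3]={B}  "ccc"
  [2..4]={B}  "ccc"
  [3..5]={B}  "ccc"
  [4..6]={B}  "ccc"
  [5..7]={C}  "ccb"
  [0..3]=∅  "accc"
  [1..4]={A}  "cccc"
  [2..5]={A}  "cccc"
  [3..6]={A}  "cccc"
  [4..7]={B,X3}  "cccb"  orig:{B}
  [0..4]=∅  "acccc"
  [1..5]=∅  "ccccc"
  [2..6]=∅  "ccccc"
  [3..7]=∅  "ccccb"
  [0..5]=∅  "accccc"
  [1..6]={X3}  "cccccc"  orig:{}
  [2..7]=∅  "cccccb"
  [0..6]={S}  "acccccc"
  [1..7]={X3}  "ccccccb"  orig:{}
  [0..7]={S}  "accccccb"

S ∈ T[0,7] ⇒ YES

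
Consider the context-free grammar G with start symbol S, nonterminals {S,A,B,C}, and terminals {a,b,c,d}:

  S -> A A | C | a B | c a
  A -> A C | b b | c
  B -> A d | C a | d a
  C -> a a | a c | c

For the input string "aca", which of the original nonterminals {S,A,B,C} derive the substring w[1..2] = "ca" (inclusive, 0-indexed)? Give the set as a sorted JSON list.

Convert to CNF:
  S -> A A | T2 B | T2 T2 | T2 T3 | T3 T2 | c
  A -> A C | T0 T0 | c
  B -> A T1 | C T2 | T1 T2
  C -> T2 T2 | T2 T3 | c
  T0 -> b
  T1 -> d
  T2 -> a
  T3 -> c

CYK table (by increasing span) — only the sub-triangle for w[1..2]:
  cell(1,1) c: {A,C,S,T3}  orig:{A,C,S}
  cell(2,2) a: {T2}  orig:{}
  cell(1,2) ca: {B,S}

Original NTs in T[1,2] deriving "ca": ["B", "S"]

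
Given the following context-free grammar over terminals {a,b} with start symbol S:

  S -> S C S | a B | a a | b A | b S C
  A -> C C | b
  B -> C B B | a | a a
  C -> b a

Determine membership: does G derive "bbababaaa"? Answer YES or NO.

Convert to CNF:
  S -> S X3 | T0 B | T0 T0 | T1 A | T1 X4
  A -> C C | b
  B -> C X2 | T0 T0 | a
  C -> T1 T0
  T0 -> a
  T1 -> b
  X2 -> B B
  X3 -> C S
  X4 -> S C

Fill CYK table bottom-up:
  cell(0,0) b: {A,T1}  orig:{A}
  cell(1,1) b: {A,T1}  orig:{A}
  cell(2,2) a: {B,T0}  orig:{B}
  cell(3,3) b: {A,T1}  orig:{A}
  cell(4,4) a: {B,T0}  orig:{B}
  cell(5,5) b: {A,T1}  orig:{A}
  cell(6,6) a: {B,T0}  orig:{B}
  cell(7,7) a: {B,T0}  orig:{B}
  cell(8,8) a: {B,T0}  orig:{B}
  cell(0,1) bb: {S}
  cell(1,2) ba: {C}
  cell(2,3) ab: ∅
  cell(3,4) ba: {C}
  cell(4,5) ab: ∅
  cell(5,6) ba: {C}
  cell(6,7) aa: {B,S,X2}  orig:{B,S}
  cell(7,8) aa: {B,S,X2}  orig:{B,S}
  cell(0,2) bba: ∅
  cell(1,3) bab: ∅
  cell(2,4) aba: ∅
  cell(3,5) bab: ∅
  cell(4,6) aba: ∅
  cell(5,7) baa: ∅
  cell(6,8) aaa: {S,X2}  orig:{S}
  cell(0,3) bbab: ∅
  cell(1,4) baba: {A}
  cell(2,5) abab: ∅
  cell(3,6) baba: {A}
  cell(4,7) abaa: ∅
  cell(5,8) baaa: {B,X3}  orig:{B}
  cell(0,4) bbaba: {S}
  cell(1,5) babab: ∅
  cell(2,6) ababa: ∅
  cell(3,7) babaa: ∅
  cell(4,8) abaaa: {S,X2}  orig:{S}
  cell(0,5) bbabab: ∅
  cell(1,6) bababa: ∅
  cell(2,7) ababaa: ∅
  cell(3,8) babaaa: ∅
  cell(0,6) bbababa: {X4}  orig:{}
  cell(1,7) bababaa: ∅
  cell(2,8) ababaaa: ∅
  cell(0,7) bbababaa: ∅
  cell(1,8) bababaaa: ∅
  cell(0,8) bbababaaa: {S}

S ∈ T[0,8] ⇒ YES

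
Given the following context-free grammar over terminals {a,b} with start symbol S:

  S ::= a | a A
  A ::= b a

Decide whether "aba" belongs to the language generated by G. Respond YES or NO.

CNF form of G:
  S -> T1 A | a
  A -> T0 T1
  T0 -> b
  T1 -> a

CYK table (by increasing span):
  T[0,0] 'a' = {S,T1}  orig:{S}
  T[1,1] 'b' = {T0}  orig:{}
  T[2,2] 'a' = {S,T1}  orig:{S}
  T[0,1] 'ab' = ∅
  T[1,2] 'ba' = {A}
  T[0,2] 'aba' = {S}

S ∈ T[0,2] ⇒ YES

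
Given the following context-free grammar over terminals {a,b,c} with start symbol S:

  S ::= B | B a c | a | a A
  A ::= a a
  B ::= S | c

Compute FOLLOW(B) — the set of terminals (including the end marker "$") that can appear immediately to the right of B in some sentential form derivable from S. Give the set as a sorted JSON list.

FIRST sets, iterate to fixpoint:
[1]
  A via A→a a: +{a}
  B via B→c: +{c}
  S via S→B: +{c}
  S via S→a: +{a}
  FIRST[S]={a,c}  FIRST[A]={a}  FIRST[B]={c}
[2]
  B via B→S: +{a}
  FIRST[S]={a,c}  FIRST[A]={a}  FIRST[B]={a,c}
[3] — fixpoint
  FIRST[S]={a,c}  FIRST[A]={a}  FIRST[B]={a,c}

FOLLOW iteration:
seed FOLLOW(S) with $
[1]
  S→B: FOLLOW(B) ⊇ FOLLOW(S) ⊇ {$}; new: +{$}
  S→B a c: FOLLOW(B) ⊇ FIRST(a) = {a}; new: +{a}
  S→a A: FOLLOW(A) ⊇ FOLLOW(S) ⊇ {$}; new: +{$}
  FOLLOW(S)={$}  FOLLOW(A)={$}  FOLLOW(B)={$,a}
[2]
  B→S: FOLLOW(S) ⊇ FOLLOW(B) ⊇ {$,a}; new: +{a}
  S→a A: FOLLOW(A) ⊇ FOLLOW(S) ⊇ {$,a}; new: +{a}
  FOLLOW(S)={$,a}  FOLLOW(A)={$,a}  FOLLOW(B)={$,a}
[3] (no change)
  FOLLOW(S)={$,a}  FOLLOW(A)={$,a}  FOLLOW(B)={$,a}

FOLLOW(B) = ["$", "a"]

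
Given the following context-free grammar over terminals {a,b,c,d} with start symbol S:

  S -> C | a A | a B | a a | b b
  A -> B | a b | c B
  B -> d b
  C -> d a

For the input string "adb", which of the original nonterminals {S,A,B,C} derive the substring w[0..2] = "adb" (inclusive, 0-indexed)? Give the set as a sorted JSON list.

CNF form of G:
  S -> T0 A | T0 B | T0 T0 | T1 T1 | T3 T0
  A -> T0 T1 | T2 B | T3 T1
  B -> T3 T1
  C -> T3 T0
  T0 -> a
  T1 -> b
  T2 -> c
  T3 -> d

CYK table (by increasing span) — only the sub-triangle for w[0..2]:
  T[0,0] 'a' = {T0}  orig:{}
  T[1,1] 'd' = {T3}  orig:{}
  T[2,2] 'b' = {T1}  orig:{}
  T[0,1] 'ad' = ∅
  T[1,2] 'db' = {A,B}
  T[0,2] 'adb' = {S}

Original NTs in T[0,2] deriving "adb": ["S"]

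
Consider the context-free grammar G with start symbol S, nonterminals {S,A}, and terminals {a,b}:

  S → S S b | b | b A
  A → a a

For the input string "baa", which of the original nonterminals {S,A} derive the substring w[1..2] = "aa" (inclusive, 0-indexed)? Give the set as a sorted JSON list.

Convert to CNF:
  S -> S X2 | T1 A | b
  A -> T0 T0
  T0 -> a
  T1 -> b
  X2 -> S T1

Fill CYK table bottom-up, restricted to cells inside w[1..2]:
  T[1,1] 'a' = {T0}  orig:{}
  T[2,2] 'a' = {T0}  orig:{}
  T[1,2] 'aa' = {A}

Original NTs in T[1,2] deriving "aa": ["A"]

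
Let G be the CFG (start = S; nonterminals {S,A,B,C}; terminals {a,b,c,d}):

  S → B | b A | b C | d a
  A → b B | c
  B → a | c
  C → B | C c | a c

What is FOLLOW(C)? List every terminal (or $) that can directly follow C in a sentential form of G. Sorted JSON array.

FIRST sets, iterate to fixpoint:
round 1:
  A via A→b B: +{b}
  A via A→c: +{c}
  B via B→a: +{a}
  B via B→c: +{c}
  C via C→B: +{a,c}
  S via S→B: +{a,c}
  S via S→b A: +{b}
  S via S→d a: +{d}
  S: {a,b,c,d}  A: {b,c}  B: {a,c}  C: {a,c}
round 2: (stable)
  S: {a,b,c,d}  A: {b,c}  B: {a,c}  C: {a,c}

Compute FOLLOW by fixpoint:
initialize: $ ∈ FOLLOW(S)
pass 1:
  C→C c: FOLLOW(C) ⊇ FIRST(c) = {c}; new: +{c}
  S→B: FOLLOW(B) ⊇ FOLLOW(S) ⊇ {$}; new: +{$}
  S→b A: FOLLOW(A) ⊇ FOLLOW(S) ⊇ {$}; new: +{$}
  S→b C: FOLLOW(C) ⊇ FOLLOW(S) ⊇ {$}; new: +{$}
  FOLLOW[S]={$}  FOLLOW[A]={$}  FOLLOW[B]={$}  FOLLOW[C]={$,c}
pass 2:
  C→B: FOLLOW(B) ⊇ FOLLOW(C) ⊇ {$,c}; new: +{c}
  FOLLOW[S]={$}  FOLLOW[A]={$}  FOLLOW[B]={$,c}  FOLLOW[C]={$,c}
pass 3: (no change)
  FOLLOW[S]={$}  FOLLOW[A]={$}  FOLLOW[B]={$,c}  FOLLOW[C]={$,c}

FOLLOW(C) = ["$", "c"]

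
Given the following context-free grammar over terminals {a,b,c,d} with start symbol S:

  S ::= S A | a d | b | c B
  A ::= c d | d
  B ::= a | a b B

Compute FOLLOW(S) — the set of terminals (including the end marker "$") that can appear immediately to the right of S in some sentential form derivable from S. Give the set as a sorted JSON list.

Compute FIRST by fixpoint:
pass 1:
  A via A→c d: +{c}
  A via A→d: +{d}
  B via B→a: +{a}
  S via S→a d: +{a}
  S via S→b: +{b}
  S via S→c B: +{c}
  FIRST(S)={a,b,c}  FIRST(A)={c,d}  FIRST(B)={a}
pass 2: done
  FIRST(S)={a,b,c}  FIRST(A)={c,d}  FIRST(B)={a}

FOLLOW sets:
FOLLOW(S) := {$}
round 1:
  S→S A: FOLLOW(S) ⊇ FIRST(A) = {c,d}; new: +{c,d}
  S→S A: FOLLOW(A) ⊇ FOLLOW(S) ⊇ {$,c,d}; new: +{$,c,d}
  S→c B: FOLLOW(B) ⊇ FOLLOW(S) ⊇ {$,c,d}; new: +{$,c,d}
  FOLLOW[S]={$,c,d}  FOLLOW[A]={$,c,d}  FOLLOW[B]={$,c,d}
round 2: done
  FOLLOW[S]={$,c,d}  FOLLOW[A]={$,c,d}  FOLLOW[B]={$,c,d}

FOLLOW(S) = ["$", "c", "d"]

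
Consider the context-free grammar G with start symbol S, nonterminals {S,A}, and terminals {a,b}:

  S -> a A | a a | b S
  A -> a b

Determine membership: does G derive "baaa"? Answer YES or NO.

CNF form of G:
  S -> T0 A | T0 T0 | T1 S
  A -> T0 T1
  T0 -> a
  T1 -> b

CYK table (by increasing span):
  [0..0]={T1}  "b"  orig:{}
  [1..1]={T0}  "a"  orig:{}
  [2..2]={T0}  "a"  orig:{}
  [3..3]={T0}  "a"  orig:{}
  [0..1]=∅  "ba"
  [1..2]={S}  "aa"
  [2..3]={S}  "aa"
  [0..2]={S}  "baa"
  [1..3]=∅  "aaa"
  [0..3]=∅  "baaa"

S ∉ T[0,3] ⇒ NO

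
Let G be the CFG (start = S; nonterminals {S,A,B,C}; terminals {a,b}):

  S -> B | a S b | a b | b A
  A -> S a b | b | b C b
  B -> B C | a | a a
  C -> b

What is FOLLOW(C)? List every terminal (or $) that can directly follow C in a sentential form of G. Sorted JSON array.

Compute FIRST by fixpoint:
pass 1:
  A via A→b: +{b}
  B via B→a: +{a}
  C via C→b: +{b}
  S via S→B: +{a}
  S via S→b A: +{b}
  FIRST[S]={a,b}  FIRST[A]={b}  FIRST[B]={a}  FIRST[C]={b}
pass 2:
  A via A→S a b: +{a}
  FIRST[S]={a,b}  FIRST[A]={a,b}  FIRST[B]={a}  FIRST[C]={b}
pass 3: (stable)
  FIRST[S]={a,b}  FIRST[A]={a,b}  FIRST[B]={a}  FIRST[C]={b}

Compute FOLLOW by fixpoint:
seed FOLLOW(S) with $
pass 1:
  A→S a b: FOLLOW(S) ⊇ FIRST(a) = {a}; new: +{a}
  A→b C b: FOLLOW(C) ⊇ FIRST(b) = {b}; new: +{b}
  B→B C: FOLLOW(B) ⊇ FIRST(C) = {b}; new: +{b}
  S→B: FOLLOW(B) ⊇ FOLLOW(S) ⊇ {$,a}; new: +{$,a}
  S→a S b: FOLLOW(S) ⊇ FIRST(b) = {b}; new: +{b}
  S→b A: FOLLOW(A) ⊇ FOLLOW(S) ⊇ {$,a,b}; new: +{$,a,b}
  S: {$,a,b}  A: {$,a,b}  B: {$,a,b}  C: {b}
pass 2:
  B→B C: FOLLOW(C) ⊇ FOLLOW(B) ⊇ {$,a,b}; new: +{$,a}
  S: {$,a,b}  A: {$,a,b}  B: {$,a,b}  C: {$,a,b}
pass 3: — fixpoint
  S: {$,a,b}  A: {$,a,b}  B: {$,a,b}  C: {$,a,b}

FOLLOW(C) = ["$", "a", "b"]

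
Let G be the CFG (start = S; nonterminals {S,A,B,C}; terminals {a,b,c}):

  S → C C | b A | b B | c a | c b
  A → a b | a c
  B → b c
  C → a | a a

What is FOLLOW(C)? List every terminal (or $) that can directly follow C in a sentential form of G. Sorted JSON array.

FIRST iteration:
[1]
  A via A→a b: +{a}
  B via B→b c: +{b}
  C via C→a: +{a}
  S via S→C C: +{a}
  S via S→b A: +{b}
  S via S→c a: +{c}
  FIRST(S)={a,b,c}  FIRST(A)={a}  FIRST(B)={b}  FIRST(C)={a}
[2] done
  FIRST(S)={a,b,c}  FIRST(A)={a}  FIRST(B)={b}  FIRST(C)={a}

Compute FOLLOW by fixpoint:
FOLLOW(S) := {$}
pass 1:
  S→C C: FOLLOW(C) ⊇ FIRST(C) = {a}; new: +{a}
  S→C C: FOLLOW(C) ⊇ FOLLOW(S) ⊇ {$}; new: +{$}
  S→b A: FOLLOW(A) ⊇ FOLLOW(S) ⊇ {$}; new: +{$}
  S→b B: FOLLOW(B) ⊇ FOLLOW(S) ⊇ {$}; new: +{$}
  FOLLOW[S]={$}  FOLLOW[A]={$}  FOLLOW[B]={$}  FOLLOW[C]={$,a}
pass 2: done
  FOLLOW[S]={$}  FOLLOW[A]={$}  FOLLOW[B]={$}  FOLLOW[C]={$,a}

FOLLOW(C) = ["$", "a"]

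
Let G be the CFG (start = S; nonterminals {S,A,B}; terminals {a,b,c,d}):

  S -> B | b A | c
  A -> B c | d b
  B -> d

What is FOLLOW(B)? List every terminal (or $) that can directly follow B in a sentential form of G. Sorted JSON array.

Compute FIRST by fixpoint:
pass 1:
  A via A→d b: +{d}
  B via B→d: +{d}
  S via S→B: +{d}
  S via S→b A: +{b}
  S via S→c: +{c}
  S: {b,c,d}  A: {d}  B: {d}
pass 2: done
  S: {b,c,d}  A: {d}  B: {d}

FOLLOW sets:
FOLLOW(S) := {$}
pass 1:
  A→B c: FOLLOW(B) ⊇ FIRST(c) = {c}; new: +{c}
  S→B: FOLLOW(B) ⊇ FOLLOW(S) ⊇ {$}; new: +{$}
  S→b A: FOLLOW(A) ⊇ FOLLOW(S) ⊇ {$}; new: +{$}
  S: {$}  A: {$}  B: {$,c}
pass 2: (stable)
  S: {$}  A: {$}  B: {$,c}

FOLLOW(B) = ["$", "c"]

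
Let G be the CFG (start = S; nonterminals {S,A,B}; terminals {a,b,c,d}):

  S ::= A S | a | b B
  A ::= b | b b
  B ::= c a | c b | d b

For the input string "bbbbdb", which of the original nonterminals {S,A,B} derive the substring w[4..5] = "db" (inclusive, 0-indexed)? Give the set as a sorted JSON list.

CNF form of G:
  S -> A S | T0 B | a
  A -> T0 T0 | b
  B -> T1 T0 | T1 T2 | T3 T0
  T0 -> b
  T1 -> c
  T2 -> a
  T3 -> d

Fill CYK table bottom-up, restricted to cells inside w[4..5]:
  T[4,4] 'd' = {T3}  orig:{}
  T[5,5] 'b' = {A,T0}  orig:{A}
  T[4,5] 'db' = {B}

Original NTs in T[4,5] deriving "db": ["B"]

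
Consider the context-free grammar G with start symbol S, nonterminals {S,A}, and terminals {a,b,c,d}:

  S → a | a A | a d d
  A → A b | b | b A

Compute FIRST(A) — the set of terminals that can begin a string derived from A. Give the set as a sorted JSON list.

Compute FIRST by fixpoint:
iter 1:
  A via A→b: +{b}
  S via S→a: +{a}
  FIRST(S)={a}  FIRST(A)={b}
iter 2: (no change)
  FIRST(S)={a}  FIRST(A)={b}

FIRST(A) = ["b"]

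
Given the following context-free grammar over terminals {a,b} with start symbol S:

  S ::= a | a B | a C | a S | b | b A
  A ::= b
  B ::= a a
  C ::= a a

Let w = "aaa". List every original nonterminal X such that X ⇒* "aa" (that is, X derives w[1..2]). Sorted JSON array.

CNF form of G:
  S -> T0 B | T0 C | T0 S | T1 A | a | b
  A -> b
  B -> T0 T0
  C -> T0 T0
  T0 -> a
  T1 -> b

Fill CYK table bottom-up — only the sub-triangle for w[1..2]:
  [1..1]={S,T0}  "a"  orig:{S}
  [2..2]={S,T0}  "a"  orig:{S}
  [1..2]={B,C,S}  "aa"

Original NTs in T[1,2] deriving "aa": ["B", "C", "S"]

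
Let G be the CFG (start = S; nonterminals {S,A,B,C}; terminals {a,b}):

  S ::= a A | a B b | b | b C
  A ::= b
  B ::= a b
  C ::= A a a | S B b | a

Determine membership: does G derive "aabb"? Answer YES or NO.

CNF form of G:
  S -> T0 A | T0 X4 | T1 C | b
  A -> b
  B -> T0 T1
  C -> A X2 | S X3 | a
  T0 -> a
  T1 -> b
  X2 -> T0 T0
  X3 -> B T1
  X4 -> B T1

Fill CYK table bottom-up:
  cell(0,0) a: {C,T0}  orig:{C}
  cell(1,1) a: {C,T0}  orig:{C}
  cell(2,2) b: {A,S,T1}  orig:{A,S}
  cell(3,3) b: {A,S,T1}  orig:{A,S}
  cell(0,1) aa: {X2}  orig:{}
  cell(1,2) ab: {B,S}
  cell(2,3) bb: ∅
  cell(0,2) aab: ∅
  cell(1,3) abb: {X3,X4}  orig:{}
  cell(0,3) aabb: {S}

S ∈ T[0,3] ⇒ YES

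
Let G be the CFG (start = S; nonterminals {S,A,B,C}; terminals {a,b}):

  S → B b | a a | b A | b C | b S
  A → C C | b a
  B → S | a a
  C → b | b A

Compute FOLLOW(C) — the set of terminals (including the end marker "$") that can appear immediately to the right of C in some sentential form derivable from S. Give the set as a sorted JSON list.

FIRST sets, iterate to fixpoint:
pass 1:
  A via A→b a: +{b}
  B via B→a a: +{a}
  C via C→b: +{b}
  S via S→B b: +{a}
  S via S→b A: +{b}
  FIRST[S]={a,b}  FIRST[A]={b}  FIRST[B]={a}  FIRST[C]={b}
pass 2:
  B via B→S: +{b}
  FIRST[S]={a,b}  FIRST[A]={b}  FIRST[B]={a,b}  FIRST[C]={b}
pass 3: (stable)
  FIRST[S]={a,b}  FIRST[A]={b}  FIRST[B]={a,b}  FIRST[C]={b}

FOLLOW iteration:
initialize: $ ∈ FOLLOW(S)
round 1:
  A→C C: FOLLOW(C) ⊇ FIRST(C) = {b}; new: +{b}
  C→b A: FOLLOW(A) ⊇ FOLLOW(C) ⊇ {b}; new: +{b}
  S→B b: FOLLOW(B) ⊇ FIRST(b) = {b}; new: +{b}
  S→b A: FOLLOW(A) ⊇ FOLLOW(S) ⊇ {$}; new: +{$}
  S→b C: FOLLOW(C) ⊇ FOLLOW(S) ⊇ {$}; new: +{$}
  FOLLOW(S)={$}  FOLLOW(A)={$,b}  FOLLOW(B)={b}  FOLLOW(C)={$,b}
round 2:
  B→S: FOLLOW(S) ⊇ FOLLOW(B) ⊇ {b}; new: +{b}
  FOLLOW(S)={$,b}  FOLLOW(A)={$,b}  FOLLOW(B)={b}  FOLLOW(C)={$,b}
round 3: — fixpoint
  FOLLOW(S)={$,b}  FOLLOW(A)={$,b}  FOLLOW(B)={b}  FOLLOW(C)={$,b}

FOLLOW(C) = ["$", "b"]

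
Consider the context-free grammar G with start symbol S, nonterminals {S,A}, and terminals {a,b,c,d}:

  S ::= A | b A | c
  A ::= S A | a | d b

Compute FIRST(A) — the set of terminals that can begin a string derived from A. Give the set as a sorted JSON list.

FIRST iteration:
[1]
  A via A→a: +{a}
  A via A→d b: +{d}
  S via S→A: +{a,d}
  S via S→b A: +{b}
  S via S→c: +{c}
  FIRST[S]={a,b,c,d}  FIRST[A]={a,d}
[2]
  A via A→S A: +{b,c}
  FIRST[S]={a,b,c,d}  FIRST[A]={a,b,c,d}
[3] (no change)
  FIRST[S]={a,b,c,d}  FIRST[A]={a,b,c,d}

FIRST(A) = ["a", "b", "c", "d"]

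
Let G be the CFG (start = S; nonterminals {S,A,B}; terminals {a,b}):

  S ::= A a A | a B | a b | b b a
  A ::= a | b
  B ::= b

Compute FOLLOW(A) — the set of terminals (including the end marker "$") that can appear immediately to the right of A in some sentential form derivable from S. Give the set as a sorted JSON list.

FIRST iteration:
[1]
  A via A→a: +{a}
  A via A→b: +{b}
  B via B→b: +{b}
  S via S→A a A: +{a,b}
  S: {a,b}  A: {a,b}  B: {b}
[2] done
  S: {a,b}  A: {a,b}  B: {b}

FOLLOW sets:
FOLLOW(S) := {$}
pass 1:
  S→A a A: FOLLOW(A) ⊇ FIRST(a) = {a}; new: +{a}
  S→A a A: FOLLOW(A) ⊇ FOLLOW(S) ⊇ {$}; new: +{$}
  S→a B: FOLLOW(B) ⊇ FOLLOW(S) ⊇ {$}; new: +{$}
  S: {$}  A: {$,a}  B: {$}
pass 2: done
  S: {$}  A: {$,a}  B: {$}

FOLLOW(A) = ["$", "a"]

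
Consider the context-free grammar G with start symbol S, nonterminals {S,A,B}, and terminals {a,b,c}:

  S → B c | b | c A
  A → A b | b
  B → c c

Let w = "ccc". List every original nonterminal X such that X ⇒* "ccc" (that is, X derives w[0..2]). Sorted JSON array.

Convert to CNF:
  S -> B T1 | T1 A | b
  A -> A T0 | b
  B -> T1 T1
  T0 -> b
  T1 -> c

Fill CYK table bottom-up (cells [i..j] with 0 ≤ i ≤ j ≤ 2 only):
  cell(0,0) c: {T1}  orig:{}
  cell(1,1) c: {T1}  orig:{}
  cell(2,2) c: {T1}  orig:{}
  cell(0,1) cc: {B}
  cell(1,2) cc: {B}
  cell(0,2) ccc: {S}

Original NTs in T[0,2] deriving "ccc": ["S"]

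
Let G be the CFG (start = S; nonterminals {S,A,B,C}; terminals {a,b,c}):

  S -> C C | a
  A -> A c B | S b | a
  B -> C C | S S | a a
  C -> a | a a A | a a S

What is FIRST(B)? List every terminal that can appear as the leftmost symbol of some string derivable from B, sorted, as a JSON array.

FIRST sets, iterate to fixpoint:
[1]
  A via A→a: +{a}
  B via B→a a: +{a}
  C via C→a: +{a}
  S via S→C C: +{a}
  FIRST[S]={a}  FIRST[A]={a}  FIRST[B]={a}  FIRST[C]={a}
[2] — fixpoint
  FIRST[S]={a}  FIRST[A]={a}  FIRST[B]={a}  FIRST[C]={a}

FIRST(B) = ["a"]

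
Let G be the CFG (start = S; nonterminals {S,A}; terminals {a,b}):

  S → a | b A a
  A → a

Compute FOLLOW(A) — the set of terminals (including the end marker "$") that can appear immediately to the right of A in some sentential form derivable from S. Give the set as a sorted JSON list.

FIRST sets, iterate to fixpoint:
pass 1:
  A via A→a: +{a}
  S via S→a: +{a}
  S via S→b A a: +{b}
  FIRST(S)={a,b}  FIRST(A)={a}
pass 2: (stable)
  FIRST(S)={a,b}  FIRST(A)={a}

FOLLOW iteration:
initialize: $ ∈ FOLLOW(S)
pass 1:
  S→b A a: FOLLOW(A) ⊇ FIRST(a) = {a}; new: +{a}
  FOLLOW[S]={$}  FOLLOW[A]={a}
pass 2: (stable)
  FOLLOW[S]={$}  FOLLOW[A]={a}

FOLLOW(A) = ["a"]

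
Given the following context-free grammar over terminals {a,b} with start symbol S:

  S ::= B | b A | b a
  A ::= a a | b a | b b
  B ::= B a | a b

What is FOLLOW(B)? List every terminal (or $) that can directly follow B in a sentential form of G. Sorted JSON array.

Compute FIRST by fixpoint:
iter 1:
  A via A→a a: +{a}
  A via A→b a: +{b}
  B via B→a b: +{a}
  S via S→B: +{a}
  S via S→b A: +{b}
  S: {a,b}  A: {a,b}  B: {a}
iter 2: (stable)
  S: {a,b}  A: {a,b}  B: {a}

FOLLOW iteration:
initialize: $ ∈ FOLLOW(S)
iter 1:
  B→B a: FOLLOW(B) ⊇ FIRST(a) = {a}; new: +{a}
  S→B: FOLLOW(B) ⊇ FOLLOW(S) ⊇ {$}; new: +{$}
  S→b A: FOLLOW(A) ⊇ FOLLOW(S) ⊇ {$}; new: +{$}
  S: {$}  A: {$}  B: {$,a}
iter 2: — fixpoint
  S: {$}  A: {$}  B: {$,a}

FOLLOW(B) = ["$", "a"]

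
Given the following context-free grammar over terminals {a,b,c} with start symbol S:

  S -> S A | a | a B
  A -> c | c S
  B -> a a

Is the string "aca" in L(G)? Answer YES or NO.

CNF form of G:
  S -> S A | T1 B | a
  A -> T0 S | c
  B -> T1 T1
  T0 -> c
  T1 -> a

CYK table (by increasing span):
  cell(0,0) a: {S,T1}  orig:{S}
  cell(1,1) c: {A,T0}  orig:{A}
  cell(2,2) a: {S,T1}  orig:{S}
  cell(0,1) ac: {S}
  cell(1,2) ca: {A}
  cell(0,2) aca: {S}

S ∈ T[0,2] ⇒ YES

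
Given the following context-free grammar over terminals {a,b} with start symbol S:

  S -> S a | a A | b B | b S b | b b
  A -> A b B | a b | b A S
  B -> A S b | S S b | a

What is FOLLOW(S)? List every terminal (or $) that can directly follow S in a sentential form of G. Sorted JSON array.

FIRST iteration:
round 1:
  A via A→a b: +{a}
  A via A→b A S: +{b}
  B via B→A S b: +{a,b}
  S via S→a A: +{a}
  S via S→b B: +{b}
  S: {a,b}  A: {a,b}  B: {a,b}
round 2: (stable)
  S: {a,b}  A: {a,b}  B: {a,b}

FOLLOW sets:
seed FOLLOW(S) with $
iter 1:
  A→A b B: FOLLOW(A) ⊇ FIRST(b) = {b}; new: +{b}
  A→A b B: FOLLOW(B) ⊇ FOLLOW(A) ⊇ {b}; new: +{b}
  A→b A S: FOLLOW(A) ⊇ FIRST(S) = {a,b}; new: +{a}
  A→b A S: FOLLOW(S) ⊇ FOLLOW(A) ⊇ {a,b}; new: +{a,b}
  S→a A: FOLLOW(A) ⊇ FOLLOW(S) ⊇ {$,a,b}; new: +{$}
  S→b B: FOLLOW(B) ⊇ FOLLOW(S) ⊇ {$,a,b}; new: +{$,a}
  FOLLOW[S]={$,a,b}  FOLLOW[A]={$,a,b}  FOLLOW[B]={$,a,b}
iter 2: done
  FOLLOW[S]={$,a,b}  FOLLOW[A]={$,a,b}  FOLLOW[B]={$,a,b}

FOLLOW(S) = ["$", "a", "b"]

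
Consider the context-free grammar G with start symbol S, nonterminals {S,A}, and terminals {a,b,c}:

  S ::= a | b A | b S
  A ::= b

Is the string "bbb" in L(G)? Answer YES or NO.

CNF form of G:
  S -> T0 A | T0 S | a
  A -> b
  T0 -> b

CYK fill:
  cell(0,0) b: {A,T0}  orig:{A}
  cell(1,1) b: {A,T0}  orig:{A}
  cell(2,2) b: {A,T0}  orig:{A}
  cell(0,1) bb: {S}
  cell(1,2) bb: {S}
  cell(0,2) bbb: {S}

S ∈ T[0,2] ⇒ YES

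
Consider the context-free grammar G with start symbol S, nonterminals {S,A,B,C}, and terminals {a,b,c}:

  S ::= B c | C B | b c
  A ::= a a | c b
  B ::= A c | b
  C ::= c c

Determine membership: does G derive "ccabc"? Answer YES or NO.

CNF form of G:
  S -> B T1 | C B | T2 T1
  A -> T0 T0 | T1 T2
  B -> A T1 | b
  C -> T1 T1
  T0 -> a
  T1 -> c
  T2 -> b

Fill CYK table bottom-up:
  [0..0]={T1}  "c"  orig:{}
  [1..1]={T1}  "c"  orig:{}
  [2..2]={T0}  "a"  orig:{}
  [3..3]={B,T2}  "b"  orig:{B}
  [4..4]={T1}  "c"  orig:{}
  [0..1]={C}  "cc"
  [1..2]=∅  "ca"
  [2..3]=∅  "ab"
  [3..4]={S}  "bc"
  [0..2]=∅  "cca"
  [1..3]=∅  "cab"
  [2..4]=∅  "abc"
  [0..3]=∅  "ccab"
  [1..4]=∅  "cabc"
  [0..4]=∅  "ccabc"

S ∉ T[0,4] ⇒ NO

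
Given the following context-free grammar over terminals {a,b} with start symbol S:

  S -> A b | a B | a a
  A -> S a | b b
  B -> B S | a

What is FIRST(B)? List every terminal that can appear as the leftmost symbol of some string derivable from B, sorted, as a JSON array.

Compute FIRST by fixpoint:
round 1:
  A via A→b b: +{b}
  B via B→a: +{a}
  S via S→A b: +{b}
  S via S→a B: +{a}
  FIRST[S]={a,b}  FIRST[A]={b}  FIRST[B]={a}
round 2:
  A via A→S a: +{a}
  FIRST[S]={a,b}  FIRST[A]={a,b}  FIRST[B]={a}
round 3: done
  FIRST[S]={a,b}  FIRST[A]={a,b}  FIRST[B]={a}

FIRST(B) = ["a"]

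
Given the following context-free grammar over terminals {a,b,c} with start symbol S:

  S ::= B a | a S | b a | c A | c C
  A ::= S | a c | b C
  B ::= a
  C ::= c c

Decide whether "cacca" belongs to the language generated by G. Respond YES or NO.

Convert to CNF:
  S -> B T0 | T0 S | T1 A | T1 C | T2 T0
  A -> B T0 | T0 S | T0 T1 | T1 A | T1 C | T2 C | T2 T0
  B -> a
  C -> T1 T1
  T0 -> a
  T1 -> c
  T2 -> b

Fill CYK table bottom-up:
  [0..0]={T1}  "c"  orig:{}
  [1..1]={B,T0}  "a"  orig:{B}
  [2..2]={T1}  "c"  orig:{}
  [3..3]={T1}  "c"  orig:{}
  [4..4]={B,T0}  "a"  orig:{B}
  [0..1]=∅  "ca"
  [1..2]={A}  "ac"
  [2..3]={C}  "cc"
  [3..4]=∅  "ca"
  [0..2]={A,S}  "cac"
  [1..3]=∅  "acc"
  [2..4]=∅  "cca"
  [0..3]=∅  "cacc"
  [1..4]=∅  "acca"
  [0..4]=∅  "cacca"

S ∉ T[0,4] ⇒ NO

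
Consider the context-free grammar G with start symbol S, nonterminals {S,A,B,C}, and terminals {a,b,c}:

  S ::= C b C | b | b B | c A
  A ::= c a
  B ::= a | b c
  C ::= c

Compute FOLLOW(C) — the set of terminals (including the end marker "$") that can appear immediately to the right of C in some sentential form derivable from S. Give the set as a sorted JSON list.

FIRST iteration:
[1]
  A via A→c a: +{c}
  B via B→a: +{a}
  B via B→b c: +{b}
  C via C→c: +{c}
  S via S→C b C: +{c}
  S via S→b: +{b}
  FIRST[S]={b,c}  FIRST[A]={c}  FIRST[B]={a,b}  FIRST[C]={c}
[2] (no change)
  FIRST[S]={b,c}  FIRST[A]={c}  FIRST[B]={a,b}  FIRST[C]={c}

FOLLOW sets:
FOLLOW(S) := {$}
[1]
  S→C b C: FOLLOW(C) ⊇ FIRST(b) = {b}; new: +{b}
  S→C b C: FOLLOW(C) ⊇ FOLLOW(S) ⊇ {$}; new: +{$}
  S→b B: FOLLOW(B) ⊇ FOLLOW(S) ⊇ {$}; new: +{$}
  S→c A: FOLLOW(A) ⊇ FOLLOW(S) ⊇ {$}; new: +{$}
  FOLLOW(S)={$}  FOLLOW(A)={$}  FOLLOW(B)={$}  FOLLOW(C)={$,b}
[2] (stable)
  FOLLOW(S)={$}  FOLLOW(A)={$}  FOLLOW(B)={$}  FOLLOW(C)={$,b}

FOLLOW(C) = ["$", "b"]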